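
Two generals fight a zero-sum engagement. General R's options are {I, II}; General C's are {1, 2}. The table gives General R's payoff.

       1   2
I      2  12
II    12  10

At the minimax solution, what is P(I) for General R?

1/6

Row minima: I → 2, II → 10; maximin = 10.
Column maxima: 1 → 12, 2 → 12; minimax = 12.
10 ≠ 12, so there is no saddle point; optimal play is mixed.
Let General R play I with probability p. Expected payoff against 1: 2p + 12(1−p) = −10p + 12; against 2: 12p + 10(1−p) = 2p + 10.
Setting these equal: −10p + 12 = 2p + 10 ⇒ −12p = -2 ⇒ p = 1/6, and the value is (-10)·(1/6) + 12 = 31/3.
For General C: with q = P(1), equating I's and II's payoffs gives −10q + 12 = 2q + 10 ⇒ q = 1/6.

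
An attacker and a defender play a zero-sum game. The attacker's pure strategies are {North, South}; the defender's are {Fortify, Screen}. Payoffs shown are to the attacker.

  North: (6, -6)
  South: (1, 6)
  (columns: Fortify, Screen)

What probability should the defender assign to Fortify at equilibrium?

12/17

Row minima: North → -6, South → 1; maximin = 1.
Column maxima: Fortify → 6, Screen → 6; minimax = 6.
1 ≠ 6, so there is no saddle point; optimal play is mixed.
Let the attacker play North with probability p. Expected payoff against Fortify: 6p + 1(1−p) = 5p + 1; against Screen: (-6)p + 6(1−p) = −12p + 6.
Setting these equal: 5p + 1 = −12p + 6 ⇒ 17p = 5 ⇒ p = 5/17, and the value is (5)·(5/17) + 1 = 42/17.
For the defender: with q = P(Fortify), equating North's and South's payoffs gives 12q − 6 = −5q + 6 ⇒ q = 12/17.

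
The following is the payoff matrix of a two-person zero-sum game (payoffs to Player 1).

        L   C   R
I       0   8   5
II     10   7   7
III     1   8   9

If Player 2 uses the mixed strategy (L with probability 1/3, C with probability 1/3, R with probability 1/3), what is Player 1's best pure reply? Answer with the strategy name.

Expected payoff of I: (1/3)·0 + (1/3)·8 + (1/3)·5 = 13/3.
Expected payoff of II: (1/3)·10 + (1/3)·7 + (1/3)·7 = 8.
Expected payoff of III: (1/3)·1 + (1/3)·8 + (1/3)·9 = 6.
The largest is 8, so Player 1's best response is II.

II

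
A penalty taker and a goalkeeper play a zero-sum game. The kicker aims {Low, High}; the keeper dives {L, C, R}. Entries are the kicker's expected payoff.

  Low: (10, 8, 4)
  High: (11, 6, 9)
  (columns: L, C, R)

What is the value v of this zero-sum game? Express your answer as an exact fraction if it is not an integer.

Row minima: Low → 4, High → 6; maximin = 6.
Column maxima: L → 11, C → 8, R → 9; minimax = 8.
6 ≠ 8, so there is no saddle point; optimal play is mixed.
L is strictly dominated by C (it gives the kicker strictly more in every row), so the keeper never plays it.
On the remaining 2×2 (Low, High vs C, R):
Let the kicker play Low with probability p. Expected payoff against C: 8p + 6(1−p) = 2p + 6; against R: 4p + 9(1−p) = −5p + 9.
Setting these equal: 2p + 6 = −5p + 9 ⇒ 7p = 3 ⇒ p = 3/7, and the value is (2)·(3/7) + 6 = 48/7.
For the keeper: with q = P(C), equating Low's and High's payoffs gives 4q + 4 = −3q + 9 ⇒ q = 5/7.

48/7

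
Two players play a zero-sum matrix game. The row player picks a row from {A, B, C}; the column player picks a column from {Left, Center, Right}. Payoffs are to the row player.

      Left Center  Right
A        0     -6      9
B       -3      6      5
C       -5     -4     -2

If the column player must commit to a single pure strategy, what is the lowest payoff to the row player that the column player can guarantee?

Column maxima: Left → 0, Center → 6, Right → 9.
The smallest of these is 0.

0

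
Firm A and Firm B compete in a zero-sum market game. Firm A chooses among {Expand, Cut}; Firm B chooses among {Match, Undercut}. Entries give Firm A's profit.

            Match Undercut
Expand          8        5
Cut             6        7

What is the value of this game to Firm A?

13/2

Row minima: Expand → 5, Cut → 6; maximin = 6.
Column maxima: Match → 8, Undercut → 7; minimax = 7.
6 ≠ 7, so there is no saddle point; optimal play is mixed.
Let Firm A play Expand with probability p. Expected payoff against Match: 8p + 6(1−p) = 2p + 6; against Undercut: 5p + 7(1−p) = −2p + 7.
Setting these equal: 2p + 6 = −2p + 7 ⇒ 4p = 1 ⇒ p = 1/4, and the value is (2)·(1/4) + 6 = 13/2.
For Firm B: with q = P(Match), equating Expand's and Cut's payoffs gives 3q + 5 = −q + 7 ⇒ q = 1/2.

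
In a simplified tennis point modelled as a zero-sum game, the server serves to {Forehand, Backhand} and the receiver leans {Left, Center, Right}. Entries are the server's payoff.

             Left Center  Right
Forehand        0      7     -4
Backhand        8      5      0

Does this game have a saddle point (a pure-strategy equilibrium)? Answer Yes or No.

Yes

Row minima: Forehand → -4, Backhand → 0; maximin = 0.
Column maxima: Left → 8, Center → 7, Right → 0; minimax = 0.
maximin = minimax = 0, so a saddle point exists.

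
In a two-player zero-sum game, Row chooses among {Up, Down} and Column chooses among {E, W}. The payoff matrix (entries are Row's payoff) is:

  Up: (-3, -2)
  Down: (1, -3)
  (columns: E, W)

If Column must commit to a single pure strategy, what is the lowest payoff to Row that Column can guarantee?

Column maxima: E → 1, W → -2.
The smallest of these is -2.

-2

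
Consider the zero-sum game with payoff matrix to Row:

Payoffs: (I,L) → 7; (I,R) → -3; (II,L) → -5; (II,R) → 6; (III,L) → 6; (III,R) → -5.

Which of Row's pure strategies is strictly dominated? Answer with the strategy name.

III

I gives a strictly higher payoff than III against every column: 7 > 6, -3 > -5.
So III is strictly dominated and Row never plays it.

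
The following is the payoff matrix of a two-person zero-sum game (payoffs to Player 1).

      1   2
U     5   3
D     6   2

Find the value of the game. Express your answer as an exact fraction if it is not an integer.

3

Row minima: U → 3, D → 2; maximin = 3.
Column maxima: 1 → 6, 2 → 3; minimax = 3.
Since maximin = minimax = 3, there is a saddle point and the value is 3.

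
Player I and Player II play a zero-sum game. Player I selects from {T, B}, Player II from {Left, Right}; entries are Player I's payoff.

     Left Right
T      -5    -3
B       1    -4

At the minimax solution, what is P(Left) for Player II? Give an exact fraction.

1/7

Row minima: T → -5, B → -4; maximin = -4.
Column maxima: Left → 1, Right → -3; minimax = -3.
-4 ≠ -3, so there is no saddle point; optimal play is mixed.
Let Player I play T with probability p. Expected payoff against Left: (-5)p + 1(1−p) = −6p + 1; against Right: (-3)p + (-4)(1−p) = p − 4.
Setting these equal: −6p + 1 = p − 4 ⇒ −7p = -5 ⇒ p = 5/7, and the value is (-6)·(5/7) + 1 = -23/7.
For Player II: with q = P(Left), equating T's and B's payoffs gives −2q − 3 = 5q − 4 ⇒ q = 1/7.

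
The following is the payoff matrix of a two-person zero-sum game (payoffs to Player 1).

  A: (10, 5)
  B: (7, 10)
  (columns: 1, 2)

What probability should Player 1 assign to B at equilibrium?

5/8

Row minima: A → 5, B → 7; maximin = 7.
Column maxima: 1 → 10, 2 → 10; minimax = 10.
7 ≠ 10, so there is no saddle point; optimal play is mixed.
Let Player 1 play A with probability p. Expected payoff against 1: 10p + 7(1−p) = 3p + 7; against 2: 5p + 10(1−p) = −5p + 10.
Setting these equal: 3p + 7 = −5p + 10 ⇒ 8p = 3 ⇒ p = 3/8, and the value is (3)·(3/8) + 7 = 65/8.
For Player 2: with q = P(1), equating A's and B's payoffs gives 5q + 5 = −3q + 10 ⇒ q = 5/8.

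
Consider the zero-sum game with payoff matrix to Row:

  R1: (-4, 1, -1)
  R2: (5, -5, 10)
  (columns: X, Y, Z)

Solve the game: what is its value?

Row minima: R1 → -4, R2 → -5; maximin = -4.
Column maxima: X → 5, Y → 1, Z → 10; minimax = 1.
-4 ≠ 1, so there is no saddle point; optimal play is mixed.
Z is strictly dominated by X (it gives Row strictly more in every row), so Column never plays it.
On the remaining 2×2 (R1, R2 vs X, Y):
Let Row play R1 with probability p. Expected payoff against X: (-4)p + 5(1−p) = −9p + 5; against Y: 1p + (-5)(1−p) = 6p − 5.
Setting these equal: −9p + 5 = 6p − 5 ⇒ −15p = -10 ⇒ p = 2/3, and the value is (-9)·(2/3) + 5 = -1.
For Column: with q = P(X), equating R1's and R2's payoffs gives −5q + 1 = 10q − 5 ⇒ q = 2/5.

-1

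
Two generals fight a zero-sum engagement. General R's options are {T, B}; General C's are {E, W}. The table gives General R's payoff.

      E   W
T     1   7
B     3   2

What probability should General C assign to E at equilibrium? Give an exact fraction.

5/7

Row minima: T → 1, B → 2; maximin = 2.
Column maxima: E → 3, W → 7; minimax = 3.
2 ≠ 3, so there is no saddle point; optimal play is mixed.
Let General R play T with probability p. Expected payoff against E: 1p + 3(1−p) = −2p + 3; against W: 7p + 2(1−p) = 5p + 2.
Setting these equal: −2p + 3 = 5p + 2 ⇒ −7p = -1 ⇒ p = 1/7, and the value is (-2)·(1/7) + 3 = 19/7.
For General C: with q = P(E), equating T's and B's payoffs gives −6q + 7 = q + 2 ⇒ q = 5/7.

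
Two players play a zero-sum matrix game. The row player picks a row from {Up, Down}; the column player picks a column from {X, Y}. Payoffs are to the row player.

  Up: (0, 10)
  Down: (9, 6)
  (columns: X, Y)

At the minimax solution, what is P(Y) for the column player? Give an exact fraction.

Row minima: Up → 0, Down → 6; maximin = 6.
Column maxima: X → 9, Y → 10; minimax = 9.
6 ≠ 9, so there is no saddle point; optimal play is mixed.
Let the row player play Up with probability p. Expected payoff against X: 0p + 9(1−p) = −9p + 9; against Y: 10p + 6(1−p) = 4p + 6.
Setting these equal: −9p + 9 = 4p + 6 ⇒ −13p = -3 ⇒ p = 3/13, and the value is (-9)·(3/13) + 9 = 90/13.
For the column player: with q = P(X), equating Up's and Down's payoffs gives −10q + 10 = 3q + 6 ⇒ q = 4/13.

9/13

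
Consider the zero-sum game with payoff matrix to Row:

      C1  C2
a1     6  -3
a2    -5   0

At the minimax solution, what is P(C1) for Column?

Row minima: a1 → -3, a2 → -5; maximin = -3.
Column maxima: C1 → 6, C2 → 0; minimax = 0.
-3 ≠ 0, so there is no saddle point; optimal play is mixed.
Let Row play a1 with probability p. Expected payoff against C1: 6p + (-5)(1−p) = 11p − 5; against C2: (-3)p + 0(1−p) = −3p.
Setting these equal: 11p − 5 = −3p ⇒ 14p = 5 ⇒ p = 5/14, and the value is (11)·(5/14) − 5 = -15/14.
For Column: with q = P(C1), equating a1's and a2's payoffs gives 9q − 3 = −5q ⇒ q = 3/14.

3/14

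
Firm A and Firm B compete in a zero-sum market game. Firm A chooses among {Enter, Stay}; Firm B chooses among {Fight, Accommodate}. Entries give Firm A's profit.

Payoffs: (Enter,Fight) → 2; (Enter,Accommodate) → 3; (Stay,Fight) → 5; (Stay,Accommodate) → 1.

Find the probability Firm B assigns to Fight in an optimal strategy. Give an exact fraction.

Row minima: Enter → 2, Stay → 1; maximin = 2.
Column maxima: Fight → 5, Accommodate → 3; minimax = 3.
2 ≠ 3, so there is no saddle point; optimal play is mixed.
Let Firm A play Enter with probability p. Expected payoff against Fight: 2p + 5(1−p) = −3p + 5; against Accommodate: 3p + 1(1−p) = 2p + 1.
Setting these equal: −3p + 5 = 2p + 1 ⇒ −5p = -4 ⇒ p = 4/5, and the value is (-3)·(4/5) + 5 = 13/5.
For Firm B: with q = P(Fight), equating Enter's and Stay's payoffs gives −q + 3 = 4q + 1 ⇒ q = 2/5.

2/5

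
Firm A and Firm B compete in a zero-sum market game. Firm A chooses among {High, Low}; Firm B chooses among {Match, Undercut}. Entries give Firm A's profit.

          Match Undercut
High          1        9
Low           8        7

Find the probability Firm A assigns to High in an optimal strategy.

Row minima: High → 1, Low → 7; maximin = 7.
Column maxima: Match → 8, Undercut → 9; minimax = 8.
7 ≠ 8, so there is no saddle point; optimal play is mixed.
Let Firm A play High with probability p. Expected payoff against Match: 1p + 8(1−p) = −7p + 8; against Undercut: 9p + 7(1−p) = 2p + 7.
Setting these equal: −7p + 8 = 2p + 7 ⇒ −9p = -1 ⇒ p = 1/9, and the value is (-7)·(1/9) + 8 = 65/9.
For Firm B: with q = P(Match), equating High's and Low's payoffs gives −8q + 9 = q + 7 ⇒ q = 2/9.

1/9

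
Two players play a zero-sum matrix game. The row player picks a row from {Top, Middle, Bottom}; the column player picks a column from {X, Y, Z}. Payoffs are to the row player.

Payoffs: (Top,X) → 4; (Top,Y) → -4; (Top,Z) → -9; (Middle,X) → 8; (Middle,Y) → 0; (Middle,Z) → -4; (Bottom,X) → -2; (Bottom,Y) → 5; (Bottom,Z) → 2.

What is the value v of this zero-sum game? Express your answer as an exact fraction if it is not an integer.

Row minima: Top → -9, Middle → -4, Bottom → -2; maximin = -2.
Column maxima: X → 8, Y → 5, Z → 2; minimax = 2.
-2 ≠ 2, so there is no saddle point; optimal play is mixed.
Top is strictly dominated by Middle, so the row player never plays it.
Y is strictly dominated by Z (it gives the row player strictly more in every row), so the column player never plays it.
On the remaining 2×2 (Middle, Bottom vs X, Z):
Let the row player play Middle with probability p. Expected payoff against X: 8p + (-2)(1−p) = 10p − 2; against Z: (-4)p + 2(1−p) = −6p + 2.
Setting these equal: 10p − 2 = −6p + 2 ⇒ 16p = 4 ⇒ p = 1/4, and the value is (10)·(1/4) − 2 = 1/2.
For the column player: with q = P(X), equating Middle's and Bottom's payoffs gives 12q − 4 = −4q + 2 ⇒ q = 3/8.

1/2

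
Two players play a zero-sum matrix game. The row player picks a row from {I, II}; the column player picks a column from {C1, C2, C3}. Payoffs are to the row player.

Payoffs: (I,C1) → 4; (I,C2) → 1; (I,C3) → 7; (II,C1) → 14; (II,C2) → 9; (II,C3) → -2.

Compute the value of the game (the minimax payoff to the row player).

Row minima: I → 1, II → -2; maximin = 1.
Column maxima: C1 → 14, C2 → 9, C3 → 7; minimax = 7.
1 ≠ 7, so there is no saddle point; optimal play is mixed.
C1 is strictly dominated by C2 (it gives the row player strictly more in every row), so the column player never plays it.
On the remaining 2×2 (I, II vs C2, C3):
Let the row player play I with probability p. Expected payoff against C2: 1p + 9(1−p) = −8p + 9; against C3: 7p + (-2)(1−p) = 9p − 2.
Setting these equal: −8p + 9 = 9p − 2 ⇒ −17p = -11 ⇒ p = 11/17, and the value is (-8)·(11/17) + 9 = 65/17.
For the column player: with q = P(C2), equating I's and II's payoffs gives −6q + 7 = 11q − 2 ⇒ q = 9/17.

65/17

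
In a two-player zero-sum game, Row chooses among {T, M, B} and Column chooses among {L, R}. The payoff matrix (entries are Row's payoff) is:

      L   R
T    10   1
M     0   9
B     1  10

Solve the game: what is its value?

11/2

Row minima: T → 1, M → 0, B → 1; maximin = 1.
Column maxima: L → 10, R → 10; minimax = 10.
1 ≠ 10, so there is no saddle point; optimal play is mixed.
M is strictly dominated by B, so Row never plays it.
On the remaining 2×2 (T, B vs L, R):
Let Row play T with probability p. Expected payoff against L: 10p + 1(1−p) = 9p + 1; against R: 1p + 10(1−p) = −9p + 10.
Setting these equal: 9p + 1 = −9p + 10 ⇒ 18p = 9 ⇒ p = 1/2, and the value is (9)·(1/2) + 1 = 11/2.
For Column: with q = P(L), equating T's and B's payoffs gives 9q + 1 = −9q + 10 ⇒ q = 1/2.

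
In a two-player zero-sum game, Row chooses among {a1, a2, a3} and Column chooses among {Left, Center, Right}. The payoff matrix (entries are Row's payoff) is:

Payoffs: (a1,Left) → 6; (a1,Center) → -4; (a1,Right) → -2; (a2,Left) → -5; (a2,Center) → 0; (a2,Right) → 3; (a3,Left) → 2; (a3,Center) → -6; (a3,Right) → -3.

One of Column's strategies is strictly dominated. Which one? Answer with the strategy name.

Center holds Row's payoff strictly below Right in every row: -4 < -2, 0 < 3, -6 < -3.
So Right is strictly dominated for Column.

Right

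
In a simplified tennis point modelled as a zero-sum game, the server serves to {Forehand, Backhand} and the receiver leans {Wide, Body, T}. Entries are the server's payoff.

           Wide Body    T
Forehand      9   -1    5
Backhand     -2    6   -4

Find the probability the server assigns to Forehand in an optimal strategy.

5/8

Row minima: Forehand → -1, Backhand → -4; maximin = -1.
Column maxima: Wide → 9, Body → 6, T → 5; minimax = 5.
-1 ≠ 5, so there is no saddle point; optimal play is mixed.
Wide is strictly dominated by T (it gives the server strictly more in every row), so the receiver never plays it.
On the remaining 2×2 (Forehand, Backhand vs Body, T):
Let the server play Forehand with probability p. Expected payoff against Body: (-1)p + 6(1−p) = −7p + 6; against T: 5p + (-4)(1−p) = 9p − 4.
Setting these equal: −7p + 6 = 9p − 4 ⇒ −16p = -10 ⇒ p = 5/8, and the value is (-7)·(5/8) + 6 = 13/8.
For the receiver: with q = P(Body), equating Forehand's and Backhand's payoffs gives −6q + 5 = 10q − 4 ⇒ q = 9/16.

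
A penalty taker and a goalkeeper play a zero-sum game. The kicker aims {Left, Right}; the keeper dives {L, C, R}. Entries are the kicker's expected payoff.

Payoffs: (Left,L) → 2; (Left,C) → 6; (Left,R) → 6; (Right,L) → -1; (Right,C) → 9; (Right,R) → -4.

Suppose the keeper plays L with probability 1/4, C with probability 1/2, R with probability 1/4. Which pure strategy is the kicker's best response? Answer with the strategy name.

Left

Expected payoff of Left: (1/4)·2 + (1/2)·6 + (1/4)·6 = 5.
Expected payoff of Right: (1/4)·(-1) + (1/2)·9 + (1/4)·(-4) = 13/4.
The largest is 5, so the kicker's best response is Left.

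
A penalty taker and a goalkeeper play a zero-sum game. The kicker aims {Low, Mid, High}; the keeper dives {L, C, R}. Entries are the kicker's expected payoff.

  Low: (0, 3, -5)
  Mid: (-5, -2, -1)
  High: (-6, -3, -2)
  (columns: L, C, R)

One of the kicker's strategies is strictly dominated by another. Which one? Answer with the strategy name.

High

Mid gives a strictly higher payoff than High against every column: -5 > -6, -2 > -3, -1 > -2.
So High is strictly dominated and the kicker never plays it.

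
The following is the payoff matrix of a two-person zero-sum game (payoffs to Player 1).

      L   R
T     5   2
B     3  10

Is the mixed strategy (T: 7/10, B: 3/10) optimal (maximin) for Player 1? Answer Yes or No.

Against L this mix gives (7/10)·5 + (3/10)·3 = 22/5.
Against R this mix gives (7/10)·2 + (3/10)·10 = 22/5.
All of Player 2's active replies (L, R) yield 22/5, and no column does worse for Player 1. The mix makes Player 2 indifferent and guarantees 22/5, so it is optimal.

Yes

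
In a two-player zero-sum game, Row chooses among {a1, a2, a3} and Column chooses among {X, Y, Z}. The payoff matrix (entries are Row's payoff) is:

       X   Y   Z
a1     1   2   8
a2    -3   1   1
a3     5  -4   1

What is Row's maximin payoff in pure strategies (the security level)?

1

Row minima: a1 → 1, a2 → -3, a3 → -4.
The best of these is 1.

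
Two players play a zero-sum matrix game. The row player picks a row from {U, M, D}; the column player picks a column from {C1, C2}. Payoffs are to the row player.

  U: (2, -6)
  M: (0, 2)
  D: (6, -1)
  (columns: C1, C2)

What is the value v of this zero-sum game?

Row minima: U → -6, M → 0, D → -1; maximin = 0.
Column maxima: C1 → 6, C2 → 2; minimax = 2.
0 ≠ 2, so there is no saddle point; optimal play is mixed.
U is strictly dominated by D, so the row player never plays it.
On the remaining 2×2 (M, D vs C1, C2):
Let the row player play M with probability p. Expected payoff against C1: 0p + 6(1−p) = −6p + 6; against C2: 2p + (-1)(1−p) = 3p − 1.
Setting these equal: −6p + 6 = 3p − 1 ⇒ −9p = -7 ⇒ p = 7/9, and the value is (-6)·(7/9) + 6 = 4/3.
For the column player: with q = P(C1), equating M's and D's payoffs gives −2q + 2 = 7q − 1 ⇒ q = 1/3.

4/3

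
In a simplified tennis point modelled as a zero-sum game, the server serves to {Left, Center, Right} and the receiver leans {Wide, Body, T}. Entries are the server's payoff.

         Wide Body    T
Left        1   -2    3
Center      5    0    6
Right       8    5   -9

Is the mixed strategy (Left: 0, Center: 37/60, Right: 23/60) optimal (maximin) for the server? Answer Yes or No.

Against Wide this mix gives (37/60)·5 + (23/60)·8 = 123/20.
Against Body this mix gives (37/60)·0 + (23/60)·5 = 23/12.
Against T this mix gives (37/60)·6 + (23/60)·(-9) = 1/4.
The receiver will play T, holding the server to 1/4. Shifting weight toward the row that does better against T would raise this floor (the equalizing mix achieves 3/2 against both T and Body), so the proposed strategy is not optimal.

No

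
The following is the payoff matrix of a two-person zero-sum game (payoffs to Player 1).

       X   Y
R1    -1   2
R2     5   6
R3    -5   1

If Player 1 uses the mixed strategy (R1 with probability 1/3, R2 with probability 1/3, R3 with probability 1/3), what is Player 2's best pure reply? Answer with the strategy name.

X

If Player 2 plays X, Player 1's expected payoff is (1/3)·(-1) + (1/3)·5 + (1/3)·(-5) = -1/3.
If Player 2 plays Y, Player 1's expected payoff is (1/3)·2 + (1/3)·6 + (1/3)·1 = 3.
Player 2 minimizes Player 1's payoff; the smallest is -1/3, so the best response is X.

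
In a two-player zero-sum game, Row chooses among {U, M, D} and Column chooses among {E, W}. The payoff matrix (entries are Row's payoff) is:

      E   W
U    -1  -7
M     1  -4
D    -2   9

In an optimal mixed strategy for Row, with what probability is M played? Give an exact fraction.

Row minima: U → -7, M → -4, D → -2; maximin = -2.
Column maxima: E → 1, W → 9; minimax = 1.
-2 ≠ 1, so there is no saddle point; optimal play is mixed.
U is strictly dominated by M, so Row never plays it.
On the remaining 2×2 (M, D vs E, W):
Let Row play M with probability p. Expected payoff against E: 1p + (-2)(1−p) = 3p − 2; against W: (-4)p + 9(1−p) = −13p + 9.
Setting these equal: 3p − 2 = −13p + 9 ⇒ 16p = 11 ⇒ p = 11/16, and the value is (3)·(11/16) − 2 = 1/16.
For Column: with q = P(E), equating M's and D's payoffs gives 5q − 4 = −11q + 9 ⇒ q = 13/16.

11/16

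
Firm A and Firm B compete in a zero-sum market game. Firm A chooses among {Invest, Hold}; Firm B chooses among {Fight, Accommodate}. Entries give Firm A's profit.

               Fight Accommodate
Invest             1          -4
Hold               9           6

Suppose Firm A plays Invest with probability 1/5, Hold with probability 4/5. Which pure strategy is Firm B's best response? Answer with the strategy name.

Accommodate

If Firm B plays Fight, Firm A's expected payoff is (1/5)·1 + (4/5)·9 = 37/5.
If Firm B plays Accommodate, Firm A's expected payoff is (1/5)·(-4) + (4/5)·6 = 4.
Firm B minimizes Firm A's payoff; the smallest is 4, so the best response is Accommodate.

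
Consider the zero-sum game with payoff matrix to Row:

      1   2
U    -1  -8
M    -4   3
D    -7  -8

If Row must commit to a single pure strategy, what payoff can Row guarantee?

-4

Row minima: U → -8, M → -4, D → -8.
The best of these is -4.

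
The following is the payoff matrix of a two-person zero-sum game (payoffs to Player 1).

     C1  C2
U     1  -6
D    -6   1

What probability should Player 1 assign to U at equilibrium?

Row minima: U → -6, D → -6; maximin = -6.
Column maxima: C1 → 1, C2 → 1; minimax = 1.
-6 ≠ 1, so there is no saddle point; optimal play is mixed.
Let Player 1 play U with probability p. Expected payoff against C1: 1p + (-6)(1−p) = 7p − 6; against C2: (-6)p + 1(1−p) = −7p + 1.
Setting these equal: 7p − 6 = −7p + 1 ⇒ 14p = 7 ⇒ p = 1/2, and the value is (7)·(1/2) − 6 = -5/2.
For Player 2: with q = P(C1), equating U's and D's payoffs gives 7q − 6 = −7q + 1 ⇒ q = 1/2.

1/2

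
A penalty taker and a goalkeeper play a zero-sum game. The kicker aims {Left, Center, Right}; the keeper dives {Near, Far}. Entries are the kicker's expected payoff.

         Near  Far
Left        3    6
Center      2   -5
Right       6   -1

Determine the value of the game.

39/10

Row minima: Left → 3, Center → -5, Right → -1; maximin = 3.
Column maxima: Near → 6, Far → 6; minimax = 6.
3 ≠ 6, so there is no saddle point; optimal play is mixed.
Center is strictly dominated by Left, so the kicker never plays it.
On the remaining 2×2 (Left, Right vs Near, Far):
Let the kicker play Left with probability p. Expected payoff against Near: 3p + 6(1−p) = −3p + 6; against Far: 6p + (-1)(1−p) = 7p − 1.
Setting these equal: −3p + 6 = 7p − 1 ⇒ −10p = -7 ⇒ p = 7/10, and the value is (-3)·(7/10) + 6 = 39/10.
For the keeper: with q = P(Near), equating Left's and Right's payoffs gives −3q + 6 = 7q − 1 ⇒ q = 7/10.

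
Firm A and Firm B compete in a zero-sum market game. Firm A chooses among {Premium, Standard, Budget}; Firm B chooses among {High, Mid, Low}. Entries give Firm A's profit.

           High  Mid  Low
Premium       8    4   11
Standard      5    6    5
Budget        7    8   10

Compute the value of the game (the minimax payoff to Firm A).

Row minima: Premium → 4, Standard → 5, Budget → 7; maximin = 7.
Column maxima: High → 8, Mid → 8, Low → 11; minimax = 8.
7 ≠ 8, so there is no saddle point; optimal play is mixed.
Standard is strictly dominated by Budget, so Firm A never plays it.
With Standard eliminated, Low is strictly dominated by High (it gives Firm A strictly more in every remaining row), so Firm B never plays it.
On the remaining 2×2 (Premium, Budget vs High, Mid):
Let Firm A play Premium with probability p. Expected payoff against High: 8p + 7(1−p) = p + 7; against Mid: 4p + 8(1−p) = −4p + 8.
Setting these equal: p + 7 = −4p + 8 ⇒ 5p = 1 ⇒ p = 1/5, and the value is (1)·(1/5) + 7 = 36/5.
For Firm B: with q = P(High), equating Premium's and Budget's payoffs gives 4q + 4 = −q + 8 ⇒ q = 4/5.

36/5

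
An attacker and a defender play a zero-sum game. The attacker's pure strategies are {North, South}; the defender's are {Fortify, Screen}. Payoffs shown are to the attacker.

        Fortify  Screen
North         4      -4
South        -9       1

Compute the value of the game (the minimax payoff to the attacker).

Row minima: North → -4, South → -9; maximin = -4.
Column maxima: Fortify → 4, Screen → 1; minimax = 1.
-4 ≠ 1, so there is no saddle point; optimal play is mixed.
Let the attacker play North with probability p. Expected payoff against Fortify: 4p + (-9)(1−p) = 13p − 9; against Screen: (-4)p + 1(1−p) = −5p + 1.
Setting these equal: 13p − 9 = −5p + 1 ⇒ 18p = 10 ⇒ p = 5/9, and the value is (13)·(5/9) − 9 = -16/9.
For the defender: with q = P(Fortify), equating North's and South's payoffs gives 8q − 4 = −10q + 1 ⇒ q = 5/18.

-16/9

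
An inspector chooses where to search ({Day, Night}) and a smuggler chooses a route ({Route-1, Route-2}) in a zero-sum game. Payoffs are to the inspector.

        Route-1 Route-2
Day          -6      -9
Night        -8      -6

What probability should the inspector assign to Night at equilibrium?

Row minima: Day → -9, Night → -8; maximin = -8.
Column maxima: Route-1 → -6, Route-2 → -6; minimax = -6.
-8 ≠ -6, so there is no saddle point; optimal play is mixed.
Let the inspector play Day with probability p. Expected payoff against Route-1: (-6)p + (-8)(1−p) = 2p − 8; against Route-2: (-9)p + (-6)(1−p) = −3p − 6.
Setting these equal: 2p − 8 = −3p − 6 ⇒ 5p = 2 ⇒ p = 2/5, and the value is (2)·(2/5) − 8 = -36/5.
For the smuggler: with q = P(Route-1), equating Day's and Night's payoffs gives 3q − 9 = −2q − 6 ⇒ q = 3/5.

3/5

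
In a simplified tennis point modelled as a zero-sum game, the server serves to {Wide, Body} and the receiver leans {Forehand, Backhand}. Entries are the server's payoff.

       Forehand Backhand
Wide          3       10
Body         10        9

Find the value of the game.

Row minima: Wide → 3, Body → 9; maximin = 9.
Column maxima: Forehand → 10, Backhand → 10; minimax = 10.
9 ≠ 10, so there is no saddle point; optimal play is mixed.
Let the server play Wide with probability p. Expected payoff against Forehand: 3p + 10(1−p) = −7p + 10; against Backhand: 10p + 9(1−p) = p + 9.
Setting these equal: −7p + 10 = p + 9 ⇒ −8p = -1 ⇒ p = 1/8, and the value is (-7)·(1/8) + 10 = 73/8.
For the receiver: with q = P(Forehand), equating Wide's and Body's payoffs gives −7q + 10 = q + 9 ⇒ q = 1/8.

73/8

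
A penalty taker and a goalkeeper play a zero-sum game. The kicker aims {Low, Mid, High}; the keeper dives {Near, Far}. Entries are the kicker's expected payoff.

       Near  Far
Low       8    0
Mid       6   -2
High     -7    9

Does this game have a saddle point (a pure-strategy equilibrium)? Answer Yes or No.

No

Row minima: Low → 0, Mid → -2, High → -7; maximin = 0.
Column maxima: Near → 8, Far → 9; minimax = 8.
0 ≠ 8, so no pure-strategy equilibrium exists.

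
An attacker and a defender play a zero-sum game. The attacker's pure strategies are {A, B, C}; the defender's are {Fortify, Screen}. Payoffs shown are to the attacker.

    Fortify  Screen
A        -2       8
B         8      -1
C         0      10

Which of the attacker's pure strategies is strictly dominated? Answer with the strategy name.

A

C gives a strictly higher payoff than A against every column: 0 > -2, 10 > 8.
So A is strictly dominated and the attacker never plays it.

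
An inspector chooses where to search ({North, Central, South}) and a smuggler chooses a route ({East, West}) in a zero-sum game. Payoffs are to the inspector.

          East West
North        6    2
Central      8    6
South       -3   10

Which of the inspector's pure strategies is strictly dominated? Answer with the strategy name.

North

Central gives a strictly higher payoff than North against every column: 8 > 6, 6 > 2.
So North is strictly dominated and the inspector never plays it.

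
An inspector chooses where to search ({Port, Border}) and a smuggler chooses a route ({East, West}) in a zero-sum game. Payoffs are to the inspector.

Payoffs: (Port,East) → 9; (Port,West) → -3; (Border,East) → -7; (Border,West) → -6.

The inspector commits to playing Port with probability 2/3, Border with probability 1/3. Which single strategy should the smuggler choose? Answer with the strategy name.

If the smuggler plays East, the inspector's expected payoff is (2/3)·9 + (1/3)·(-7) = 11/3.
If the smuggler plays West, the inspector's expected payoff is (2/3)·(-3) + (1/3)·(-6) = -4.
The smuggler minimizes the inspector's payoff; the smallest is -4, so the best response is West.

West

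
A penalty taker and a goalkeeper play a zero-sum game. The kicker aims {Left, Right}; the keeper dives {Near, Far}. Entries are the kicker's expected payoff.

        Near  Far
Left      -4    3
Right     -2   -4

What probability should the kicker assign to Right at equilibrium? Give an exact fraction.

Row minima: Left → -4, Right → -4; maximin = -4.
Column maxima: Near → -2, Far → 3; minimax = -2.
-4 ≠ -2, so there is no saddle point; optimal play is mixed.
Let the kicker play Left with probability p. Expected payoff against Near: (-4)p + (-2)(1−p) = −2p − 2; against Far: 3p + (-4)(1−p) = 7p − 4.
Setting these equal: −2p − 2 = 7p − 4 ⇒ −9p = -2 ⇒ p = 2/9, and the value is (-2)·(2/9) − 2 = -22/9.
For the keeper: with q = P(Near), equating Left's and Right's payoffs gives −7q + 3 = 2q − 4 ⇒ q = 7/9.

7/9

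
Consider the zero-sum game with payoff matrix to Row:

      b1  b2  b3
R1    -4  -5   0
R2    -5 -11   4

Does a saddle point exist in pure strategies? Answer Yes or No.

Yes

Row minima: R1 → -5, R2 → -11; maximin = -5.
Column maxima: b1 → -4, b2 → -5, b3 → 4; minimax = -5.
maximin = minimax = -5, so a saddle point exists.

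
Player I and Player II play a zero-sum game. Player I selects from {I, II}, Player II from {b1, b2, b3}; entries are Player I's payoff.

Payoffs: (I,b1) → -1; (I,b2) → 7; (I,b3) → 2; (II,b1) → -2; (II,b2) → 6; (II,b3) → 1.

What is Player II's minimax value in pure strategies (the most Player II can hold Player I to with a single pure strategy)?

-1

Column maxima: b1 → -1, b2 → 7, b3 → 2.
The smallest of these is -1.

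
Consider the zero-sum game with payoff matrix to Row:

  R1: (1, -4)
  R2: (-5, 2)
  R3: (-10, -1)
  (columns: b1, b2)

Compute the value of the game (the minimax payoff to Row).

-3/2

Row minima: R1 → -4, R2 → -5, R3 → -10; maximin = -4.
Column maxima: b1 → 1, b2 → 2; minimax = 1.
-4 ≠ 1, so there is no saddle point; optimal play is mixed.
R3 is strictly dominated by R2, so Row never plays it.
On the remaining 2×2 (R1, R2 vs b1, b2):
Let Row play R1 with probability p. Expected payoff against b1: 1p + (-5)(1−p) = 6p − 5; against b2: (-4)p + 2(1−p) = −6p + 2.
Setting these equal: 6p − 5 = −6p + 2 ⇒ 12p = 7 ⇒ p = 7/12, and the value is (6)·(7/12) − 5 = -3/2.
For Column: with q = P(b1), equating R1's and R2's payoffs gives 5q − 4 = −7q + 2 ⇒ q = 1/2.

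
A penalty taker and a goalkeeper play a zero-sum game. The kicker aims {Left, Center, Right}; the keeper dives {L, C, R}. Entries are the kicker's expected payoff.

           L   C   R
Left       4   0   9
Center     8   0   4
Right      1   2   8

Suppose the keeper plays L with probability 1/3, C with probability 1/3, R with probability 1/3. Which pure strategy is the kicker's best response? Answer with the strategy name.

Left

Expected payoff of Left: (1/3)·4 + (1/3)·0 + (1/3)·9 = 13/3.
Expected payoff of Center: (1/3)·8 + (1/3)·0 + (1/3)·4 = 4.
Expected payoff of Right: (1/3)·1 + (1/3)·2 + (1/3)·8 = 11/3.
The largest is 13/3, so the kicker's best response is Left.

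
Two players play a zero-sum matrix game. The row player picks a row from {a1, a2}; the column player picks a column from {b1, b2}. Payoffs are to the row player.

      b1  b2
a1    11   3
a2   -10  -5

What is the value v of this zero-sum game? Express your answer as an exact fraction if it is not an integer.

Row minima: a1 → 3, a2 → -10; maximin = 3.
Column maxima: b1 → 11, b2 → 3; minimax = 3.
Since maximin = minimax = 3, there is a saddle point and the value is 3.

3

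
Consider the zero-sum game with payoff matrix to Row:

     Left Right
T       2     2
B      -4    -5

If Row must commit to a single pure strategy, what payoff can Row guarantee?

Row minima: T → 2, B → -5.
The best of these is 2.

2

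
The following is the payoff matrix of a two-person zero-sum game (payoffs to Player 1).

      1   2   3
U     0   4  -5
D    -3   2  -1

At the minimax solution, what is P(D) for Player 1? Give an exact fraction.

5/7

Row minima: U → -5, D → -3; maximin = -3.
Column maxima: 1 → 0, 2 → 4, 3 → -1; minimax = -1.
-3 ≠ -1, so there is no saddle point; optimal play is mixed.
2 is strictly dominated by 1 (it gives Player 1 strictly more in every row), so Player 2 never plays it.
On the remaining 2×2 (U, D vs 1, 3):
Let Player 1 play U with probability p. Expected payoff against 1: 0p + (-3)(1−p) = 3p − 3; against 3: (-5)p + (-1)(1−p) = −4p − 1.
Setting these equal: 3p − 3 = −4p − 1 ⇒ 7p = 2 ⇒ p = 2/7, and the value is (3)·(2/7) − 3 = -15/7.
For Player 2: with q = P(1), equating U's and D's payoffs gives 5q − 5 = −2q − 1 ⇒ q = 4/7.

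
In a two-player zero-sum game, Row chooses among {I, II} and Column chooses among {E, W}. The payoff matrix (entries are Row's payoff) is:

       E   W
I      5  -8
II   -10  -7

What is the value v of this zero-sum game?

-115/16

Row minima: I → -8, II → -10; maximin = -8.
Column maxima: E → 5, W → -7; minimax = -7.
-8 ≠ -7, so there is no saddle point; optimal play is mixed.
Let Row play I with probability p. Expected payoff against E: 5p + (-10)(1−p) = 15p − 10; against W: (-8)p + (-7)(1−p) = −p − 7.
Setting these equal: 15p − 10 = −p − 7 ⇒ 16p = 3 ⇒ p = 3/16, and the value is (15)·(3/16) − 10 = -115/16.
For Column: with q = P(E), equating I's and II's payoffs gives 13q − 8 = −3q − 7 ⇒ q = 1/16.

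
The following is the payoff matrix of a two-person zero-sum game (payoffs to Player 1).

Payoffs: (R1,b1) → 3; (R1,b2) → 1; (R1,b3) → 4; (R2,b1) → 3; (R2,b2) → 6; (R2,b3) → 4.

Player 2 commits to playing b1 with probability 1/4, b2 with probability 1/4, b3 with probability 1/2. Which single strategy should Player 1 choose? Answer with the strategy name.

R2

Expected payoff of R1: (1/4)·3 + (1/4)·1 + (1/2)·4 = 3.
Expected payoff of R2: (1/4)·3 + (1/4)·6 + (1/2)·4 = 17/4.
The largest is 17/4, so Player 1's best response is R2.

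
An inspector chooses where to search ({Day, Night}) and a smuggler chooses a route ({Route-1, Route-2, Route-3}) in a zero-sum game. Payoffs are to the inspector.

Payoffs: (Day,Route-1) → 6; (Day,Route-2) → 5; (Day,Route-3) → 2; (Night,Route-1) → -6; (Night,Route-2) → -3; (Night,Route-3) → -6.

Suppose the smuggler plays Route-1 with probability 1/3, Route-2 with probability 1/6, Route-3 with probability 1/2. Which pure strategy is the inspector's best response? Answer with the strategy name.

Day

Expected payoff of Day: (1/3)·6 + (1/6)·5 + (1/2)·2 = 23/6.
Expected payoff of Night: (1/3)·(-6) + (1/6)·(-3) + (1/2)·(-6) = -11/2.
The largest is 23/6, so the inspector's best response is Day.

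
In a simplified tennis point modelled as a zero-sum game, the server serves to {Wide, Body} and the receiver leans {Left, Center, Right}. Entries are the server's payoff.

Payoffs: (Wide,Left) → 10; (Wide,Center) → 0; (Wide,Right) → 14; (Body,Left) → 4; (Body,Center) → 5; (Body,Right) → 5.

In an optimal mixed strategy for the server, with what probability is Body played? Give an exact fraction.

Row minima: Wide → 0, Body → 4; maximin = 4.
Column maxima: Left → 10, Center → 5, Right → 14; minimax = 5.
4 ≠ 5, so there is no saddle point; optimal play is mixed.
Right is strictly dominated by Left (it gives the server strictly more in every row), so the receiver never plays it.
On the remaining 2×2 (Wide, Body vs Left, Center):
Let the server play Wide with probability p. Expected payoff against Left: 10p + 4(1−p) = 6p + 4; against Center: 0p + 5(1−p) = −5p + 5.
Setting these equal: 6p + 4 = −5p + 5 ⇒ 11p = 1 ⇒ p = 1/11, and the value is (6)·(1/11) + 4 = 50/11.
For the receiver: with q = P(Left), equating Wide's and Body's payoffs gives 10q = −q + 5 ⇒ q = 5/11.

10/11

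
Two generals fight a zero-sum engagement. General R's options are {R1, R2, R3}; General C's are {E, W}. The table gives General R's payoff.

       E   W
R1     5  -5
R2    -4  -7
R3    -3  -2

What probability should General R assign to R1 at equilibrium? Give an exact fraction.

Row minima: R1 → -5, R2 → -7, R3 → -3; maximin = -3.
Column maxima: E → 5, W → -2; minimax = -2.
-3 ≠ -2, so there is no saddle point; optimal play is mixed.
R2 is strictly dominated by R1, so General R never plays it.
On the remaining 2×2 (R1, R3 vs E, W):
Let General R play R1 with probability p. Expected payoff against E: 5p + (-3)(1−p) = 8p − 3; against W: (-5)p + (-2)(1−p) = −3p − 2.
Setting these equal: 8p − 3 = −3p − 2 ⇒ 11p = 1 ⇒ p = 1/11, and the value is (8)·(1/11) − 3 = -25/11.
For General C: with q = P(E), equating R1's and R3's payoffs gives 10q − 5 = −q − 2 ⇒ q = 3/11.

1/11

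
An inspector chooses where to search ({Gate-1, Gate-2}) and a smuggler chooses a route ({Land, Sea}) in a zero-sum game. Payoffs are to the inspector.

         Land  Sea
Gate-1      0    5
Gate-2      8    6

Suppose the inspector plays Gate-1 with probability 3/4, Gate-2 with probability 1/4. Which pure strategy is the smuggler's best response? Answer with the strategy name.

Land

If the smuggler plays Land, the inspector's expected payoff is (3/4)·0 + (1/4)·8 = 2.
If the smuggler plays Sea, the inspector's expected payoff is (3/4)·5 + (1/4)·6 = 21/4.
The smuggler minimizes the inspector's payoff; the smallest is 2, so the best response is Land.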